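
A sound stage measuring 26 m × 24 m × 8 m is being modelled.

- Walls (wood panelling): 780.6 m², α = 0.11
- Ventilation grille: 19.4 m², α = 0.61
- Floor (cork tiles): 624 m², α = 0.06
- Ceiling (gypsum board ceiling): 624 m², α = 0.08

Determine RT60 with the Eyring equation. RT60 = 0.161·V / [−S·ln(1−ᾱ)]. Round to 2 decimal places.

4.14 seconds

S = Σ Sᵢ = 2048.0 m².
Σ(Sᵢαᵢ) = 780.6·0.11 + 19.4·0.61 + 624·0.06 + 624·0.08 = 185.060.
Mean coefficient ᾱ = A/S = 0.0904.
Eyring denominator: −S ln(1−ᾱ) = 194.049.
V = 26 × 24 × 8 = 4992 m³.
RT60 = 0.161 × 4992 / 194.049 = 4.14 s.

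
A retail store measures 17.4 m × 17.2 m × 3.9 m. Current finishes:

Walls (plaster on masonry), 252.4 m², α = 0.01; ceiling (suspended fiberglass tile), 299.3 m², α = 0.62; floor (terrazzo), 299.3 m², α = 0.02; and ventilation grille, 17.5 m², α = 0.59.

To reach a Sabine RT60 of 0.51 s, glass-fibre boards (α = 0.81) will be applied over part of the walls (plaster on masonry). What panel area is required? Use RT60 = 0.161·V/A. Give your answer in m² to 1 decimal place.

A₁ = Σ Sᵢαᵢ = 252.4*0.01 + 299.3*0.62 + 299.3*0.02 + 17.5*0.59 = 204.401 sabins.
V = 1167.192 m³. Target absorption A₂ = 0.161 × 1167.192 / 0.51 = 368.466 sabins.
Absorption to add: 368.466 − 204.401 = 164.065 sabins.
Net gain per m²: Δα = 0.81 − 0.01 = 0.80.
Panel area = 164.065 / 0.80 = 205.1 m².

205.1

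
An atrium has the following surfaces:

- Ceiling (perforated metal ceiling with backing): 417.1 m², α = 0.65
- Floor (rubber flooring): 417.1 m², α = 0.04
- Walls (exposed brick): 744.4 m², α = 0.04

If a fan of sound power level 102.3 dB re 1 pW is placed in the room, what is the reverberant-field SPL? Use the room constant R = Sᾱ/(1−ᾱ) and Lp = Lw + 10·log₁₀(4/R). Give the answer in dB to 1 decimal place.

82.3 dB

Σ(Sᵢαᵢ) = 417.1×0.65 + 417.1×0.04 + 744.4×0.04 = 317.575; total area S = 1578.6 m².
ᾱ = 0.2012, so room constant R = A/(1−ᾱ) = 397.565 m².
Lp = 102.3 + 10·log₁₀(4/397.565) = 102.3 + (-19.97) = 82.3 dB.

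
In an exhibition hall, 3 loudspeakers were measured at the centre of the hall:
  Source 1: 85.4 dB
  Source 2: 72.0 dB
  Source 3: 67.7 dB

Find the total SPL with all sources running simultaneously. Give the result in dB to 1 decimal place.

85.7 dB

Σ 10^(Lᵢ/10) = 3.685e+08.
L_total = 10·log₁₀(3.685e+08) = 85.7 dB.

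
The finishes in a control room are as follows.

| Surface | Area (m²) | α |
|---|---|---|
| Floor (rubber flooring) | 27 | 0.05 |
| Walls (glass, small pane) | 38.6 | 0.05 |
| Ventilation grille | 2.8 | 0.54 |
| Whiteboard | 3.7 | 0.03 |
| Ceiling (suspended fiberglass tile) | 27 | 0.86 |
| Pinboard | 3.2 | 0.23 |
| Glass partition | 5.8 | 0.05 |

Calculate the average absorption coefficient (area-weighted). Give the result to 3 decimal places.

0.270

Total surface area S = 108.1 m².
A = 27·0.05 + 38.6·0.05 + 2.8·0.54 + 3.7·0.03 + 27·0.86 + 3.2·0.23 + 5.8·0.05 = 29.149 sabins.
ᾱ = 29.149 / 108.1 = 0.270.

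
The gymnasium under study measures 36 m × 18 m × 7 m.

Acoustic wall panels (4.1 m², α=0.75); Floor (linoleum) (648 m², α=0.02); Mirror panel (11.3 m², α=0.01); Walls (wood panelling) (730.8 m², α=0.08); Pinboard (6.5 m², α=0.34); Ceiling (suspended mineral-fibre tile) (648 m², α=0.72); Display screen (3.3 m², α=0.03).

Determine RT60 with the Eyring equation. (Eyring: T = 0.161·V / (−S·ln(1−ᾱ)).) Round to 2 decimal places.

1.16 sec

S = Σ Sᵢ = 2052.0 m².
Absorption A = 4.1·0.75 + 648·0.02 + 11.3·0.01 + 730.8·0.08 + 6.5·0.34 + 648·0.72 + 3.3·0.03 = 543.481 sabins.
Mean coefficient ᾱ = A/S = 0.2649.
Eyring denominator: −S ln(1−ᾱ) = 631.500.
V = 36 × 18 × 7 = 4536 m³.
RT60 = 0.161 × 4536 / 631.500 = 1.16 s.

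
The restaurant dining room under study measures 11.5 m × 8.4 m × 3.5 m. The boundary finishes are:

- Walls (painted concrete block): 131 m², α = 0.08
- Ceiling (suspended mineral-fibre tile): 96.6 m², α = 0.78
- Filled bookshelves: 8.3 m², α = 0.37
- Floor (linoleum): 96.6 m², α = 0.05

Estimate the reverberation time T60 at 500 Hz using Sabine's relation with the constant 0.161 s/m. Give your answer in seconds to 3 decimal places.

Summing Sᵢαᵢ: 10.480 + 75.348 + 3.071 + 4.830 → A = 93.729 sabins.
Room volume: 338.1 m³.
T = 0.161 V/A = 0.161·338.1/93.729 = 0.581 s.

0.581 s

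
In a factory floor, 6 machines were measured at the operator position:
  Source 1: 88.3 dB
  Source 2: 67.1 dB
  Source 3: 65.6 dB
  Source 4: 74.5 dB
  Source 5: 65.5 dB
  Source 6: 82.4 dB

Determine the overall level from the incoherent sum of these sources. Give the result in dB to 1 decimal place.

89.5 dB

Converting to relative power and adding: 10^(88.3/10) + 10^(67.1/10) + 10^(65.6/10) + 10^(74.5/10) + 10^(65.5/10) + 10^(82.4/10) = 8.904e+08.
Combined level = 10 log₁₀(8.904e+08) = 89.5 dB.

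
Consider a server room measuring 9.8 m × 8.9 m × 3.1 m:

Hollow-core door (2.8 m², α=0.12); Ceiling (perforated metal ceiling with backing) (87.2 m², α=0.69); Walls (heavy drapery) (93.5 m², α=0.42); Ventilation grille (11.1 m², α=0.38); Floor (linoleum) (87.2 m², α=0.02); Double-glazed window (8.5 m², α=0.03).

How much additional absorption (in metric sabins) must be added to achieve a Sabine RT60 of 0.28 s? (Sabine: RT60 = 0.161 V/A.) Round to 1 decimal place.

A₁ = Σ Sᵢαᵢ = 2.8*0.12 + 87.2*0.69 + 93.5*0.42 + 11.1*0.38 + 87.2*0.02 + 8.5*0.03 = 105.991 sabins.
Target A₂ = 0.161·270.382/0.28 = 155.470 sabins (V = 270.382 m³).
ΔA = A₂ − A₁ = 155.470 − 105.991 = 49.5 sabins.

49.5 sabins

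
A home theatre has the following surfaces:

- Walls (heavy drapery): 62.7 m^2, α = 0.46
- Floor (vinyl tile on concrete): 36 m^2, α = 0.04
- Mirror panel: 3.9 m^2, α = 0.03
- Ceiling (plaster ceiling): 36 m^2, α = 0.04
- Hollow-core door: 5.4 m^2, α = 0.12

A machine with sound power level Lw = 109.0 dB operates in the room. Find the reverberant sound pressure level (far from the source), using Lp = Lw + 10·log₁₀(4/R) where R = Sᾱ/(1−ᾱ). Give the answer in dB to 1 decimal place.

Σ(Sᵢαᵢ) = 62.7×0.46 + 36×0.04 + 3.9×0.03 + 36×0.04 + 5.4×0.12 = 32.487; total area S = 144.0 m^2.
ᾱ = 0.2256, so room constant R = A/(1−ᾱ) = 41.951 m^2.
Lp = Lw + 10 log₁₀(4/R) = 109.0 -10.21 = 98.8 dB.

98.8 dB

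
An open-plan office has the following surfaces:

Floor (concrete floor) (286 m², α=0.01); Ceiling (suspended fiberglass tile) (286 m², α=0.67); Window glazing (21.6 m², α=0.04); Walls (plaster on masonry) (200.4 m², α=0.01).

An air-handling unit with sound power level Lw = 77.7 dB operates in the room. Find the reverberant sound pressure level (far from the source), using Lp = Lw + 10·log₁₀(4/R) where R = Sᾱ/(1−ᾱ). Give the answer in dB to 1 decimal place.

A = 197.348 sabins; S = 794.0 m².
ᾱ = 197.348/794.0 = 0.2485; R = Sᾱ/(1−ᾱ) = 197.348/(1−0.2485) = 262.605 m².
Lp = 77.7 + 10·log₁₀(4/262.605) = 77.7 + (-18.17) = 59.5 dB.

59.5 dB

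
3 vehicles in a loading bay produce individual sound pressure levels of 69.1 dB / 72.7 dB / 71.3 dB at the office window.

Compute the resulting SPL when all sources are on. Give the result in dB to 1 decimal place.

76.0 dB

Sum in the linear (power) domain: Σ 10^(Lᵢ/10) = 10^(69.1/10) + 10^(72.7/10) + 10^(71.3/10) = 4.024e+07.
L_total = 10·log₁₀(4.024e+07) = 76.0 dB.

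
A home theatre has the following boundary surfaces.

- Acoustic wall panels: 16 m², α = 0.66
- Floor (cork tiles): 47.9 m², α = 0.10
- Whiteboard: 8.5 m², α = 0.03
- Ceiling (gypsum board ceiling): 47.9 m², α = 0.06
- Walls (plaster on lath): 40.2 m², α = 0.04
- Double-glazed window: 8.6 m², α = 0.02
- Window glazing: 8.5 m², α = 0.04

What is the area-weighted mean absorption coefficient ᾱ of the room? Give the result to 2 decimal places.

0.12

Total surface area S = 177.6 m².
Σ(Sᵢαᵢ) = 16×0.66 + 47.9×0.10 + 8.5×0.03 + 47.9×0.06 + 40.2×0.04 + 8.6×0.02 + 8.5×0.04 = 20.599.
ᾱ = 20.599 / 177.6 = 0.12.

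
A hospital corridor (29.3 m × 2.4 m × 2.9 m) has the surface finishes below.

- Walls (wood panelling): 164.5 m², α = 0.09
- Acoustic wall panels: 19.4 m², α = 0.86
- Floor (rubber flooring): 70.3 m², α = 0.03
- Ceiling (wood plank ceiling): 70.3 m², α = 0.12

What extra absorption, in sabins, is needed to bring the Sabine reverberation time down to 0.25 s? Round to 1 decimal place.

89.3 sabins

Equivalent absorption area: A₁ = 164.5×0.09 + 19.4×0.86 + 70.3×0.03 + 70.3×0.12 = 42.034 m².
For T = 0.25 s, need A₂ = 0.161·V/T = 0.161·203.928/0.25 = 131.330 sabins.
Additional absorption ΔA = 131.330 − 42.034 = 89.3 sabins.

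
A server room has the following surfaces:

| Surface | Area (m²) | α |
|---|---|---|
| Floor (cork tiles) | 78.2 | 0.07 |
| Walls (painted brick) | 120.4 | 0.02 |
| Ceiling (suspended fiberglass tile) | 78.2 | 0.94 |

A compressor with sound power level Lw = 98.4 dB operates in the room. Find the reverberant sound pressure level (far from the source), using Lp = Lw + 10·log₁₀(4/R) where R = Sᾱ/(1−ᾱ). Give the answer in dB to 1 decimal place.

Σ(Sᵢαᵢ) = 78.2×0.07 + 120.4×0.02 + 78.2×0.94 = 81.390; total area S = 276.8 m².
ᾱ = 81.390/276.8 = 0.2940; R = Sᾱ/(1−ᾱ) = 81.390/(1−0.2940) = 115.283 m².
Lp = 98.4 + 10·log₁₀(4/115.283) = 98.4 + (-14.60) = 83.8 dB.

83.8 dB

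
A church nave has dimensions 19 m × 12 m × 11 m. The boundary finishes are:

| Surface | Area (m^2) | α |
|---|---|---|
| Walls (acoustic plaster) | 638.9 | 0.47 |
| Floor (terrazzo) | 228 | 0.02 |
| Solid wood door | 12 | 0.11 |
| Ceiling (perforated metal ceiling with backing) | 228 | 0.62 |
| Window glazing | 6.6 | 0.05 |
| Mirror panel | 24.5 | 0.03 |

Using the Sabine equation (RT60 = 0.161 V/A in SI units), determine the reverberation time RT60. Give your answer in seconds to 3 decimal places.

0.900 s

Equivalent absorption area: A = 638.9·0.47 + 228·0.02 + 12·0.11 + 228·0.62 + 6.6·0.05 + 24.5·0.03 = 448.588 m^2.
Volume V = 19 × 12 × 11 = 2508 m³.
T = 0.161 V/A = 0.161·2508/448.588 = 0.900 s.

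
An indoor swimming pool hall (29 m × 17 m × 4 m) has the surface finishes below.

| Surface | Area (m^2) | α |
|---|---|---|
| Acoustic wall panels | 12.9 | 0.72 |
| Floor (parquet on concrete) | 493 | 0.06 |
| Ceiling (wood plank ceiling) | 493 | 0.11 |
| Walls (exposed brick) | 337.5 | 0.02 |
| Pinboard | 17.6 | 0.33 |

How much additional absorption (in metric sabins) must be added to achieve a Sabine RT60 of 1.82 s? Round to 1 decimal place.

Total absorption A₁ = 12.9×0.72 + 493×0.06 + 493×0.11 + 337.5×0.02 + 17.6×0.33
  = 9.288 + 29.580 + 54.230 + 6.750 + 5.808 = 105.656 m^2 sabins.
For T = 1.82 s, need A₂ = 0.161·V/T = 0.161·1972/1.82 = 174.446 sabins.
Shortfall: 174.446 − 105.656 = 68.8 sabins.

68.8 sabins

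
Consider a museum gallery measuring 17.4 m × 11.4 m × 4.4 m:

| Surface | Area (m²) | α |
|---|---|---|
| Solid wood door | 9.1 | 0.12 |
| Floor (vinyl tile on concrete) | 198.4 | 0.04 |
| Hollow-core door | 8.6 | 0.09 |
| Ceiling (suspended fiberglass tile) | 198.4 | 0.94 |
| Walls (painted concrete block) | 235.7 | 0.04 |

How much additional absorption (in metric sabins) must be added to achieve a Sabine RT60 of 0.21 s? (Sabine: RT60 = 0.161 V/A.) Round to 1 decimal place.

463.4 sabins

A₁ = Σ Sᵢαᵢ = 9.1×0.12 + 198.4×0.04 + 8.6×0.09 + 198.4×0.94 + 235.7×0.04 = 205.726 sabins.
For T = 0.21 s, need A₂ = 0.161·V/T = 0.161·872.784/0.21 = 669.134 sabins.
Additional absorption ΔA = 669.134 − 205.726 = 463.4 sabins.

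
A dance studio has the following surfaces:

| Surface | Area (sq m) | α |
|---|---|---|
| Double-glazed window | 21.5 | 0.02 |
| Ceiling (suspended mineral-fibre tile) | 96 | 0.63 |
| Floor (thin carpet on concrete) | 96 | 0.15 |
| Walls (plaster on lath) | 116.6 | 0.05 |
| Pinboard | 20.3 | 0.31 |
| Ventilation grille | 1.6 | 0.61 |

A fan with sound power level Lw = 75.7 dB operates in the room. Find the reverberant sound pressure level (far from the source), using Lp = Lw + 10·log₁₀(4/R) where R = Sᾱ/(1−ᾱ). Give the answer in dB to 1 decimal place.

61.0 dB

A = 88.409 sabins; S = 352.0 sq m.
ᾱ = 88.409/352.0 = 0.2512; R = Sᾱ/(1−ᾱ) = 88.409/(1−0.2512) = 118.068 sq m.
Lp = 75.7 + 10·log₁₀(4/118.068) = 75.7 + (-14.70) = 61.0 dB.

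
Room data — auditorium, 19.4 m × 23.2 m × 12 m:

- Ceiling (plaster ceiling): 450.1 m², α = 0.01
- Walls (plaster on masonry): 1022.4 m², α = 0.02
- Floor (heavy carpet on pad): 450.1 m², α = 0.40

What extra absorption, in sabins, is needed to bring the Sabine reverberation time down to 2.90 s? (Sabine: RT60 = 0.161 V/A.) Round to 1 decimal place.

94.9 sabins

Total absorption A₁ = 450.1*0.01 + 1022.4*0.02 + 450.1*0.40
  = 4.501 + 20.448 + 180.040 = 204.989 m² sabins.
For T = 2.90 s, need A₂ = 0.161·V/T = 0.161·5400.96/2.90 = 299.846 sabins.
Shortfall: 299.846 − 204.989 = 94.9 sabins.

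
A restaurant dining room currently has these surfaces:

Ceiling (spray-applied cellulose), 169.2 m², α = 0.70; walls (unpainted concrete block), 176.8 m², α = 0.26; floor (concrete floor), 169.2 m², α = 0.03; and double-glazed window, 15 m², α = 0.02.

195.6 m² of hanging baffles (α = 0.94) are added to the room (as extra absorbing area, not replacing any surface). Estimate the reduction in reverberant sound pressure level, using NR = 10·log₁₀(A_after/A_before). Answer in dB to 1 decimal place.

3.2 dB

A_before = Σ Sᵢαᵢ = 169.2*0.70 + 176.8*0.26 + 169.2*0.03 + 15*0.02 = 169.784 sabins.
Treatment contributes 195.6·0.94 = 183.864 sabins.
New total A_after = 353.648 sabins.
Reduction = 10 log₁₀(A_after/A_before) = 10 log₁₀(2.0829) = 3.2 dB.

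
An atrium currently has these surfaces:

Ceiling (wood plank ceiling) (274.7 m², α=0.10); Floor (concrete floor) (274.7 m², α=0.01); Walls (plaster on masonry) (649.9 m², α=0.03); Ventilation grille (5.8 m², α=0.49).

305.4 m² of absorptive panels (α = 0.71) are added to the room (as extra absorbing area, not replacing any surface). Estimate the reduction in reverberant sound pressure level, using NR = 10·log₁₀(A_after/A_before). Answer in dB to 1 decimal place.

Summing Sᵢαᵢ: 27.470 + 2.747 + 19.497 + 2.842 → A_before = 52.556 sabins.
Treatment contributes 305.4·0.71 = 216.834 sabins.
New total A_after = 269.390 sabins.
NR = 10·log₁₀(269.390/52.556) = 7.1 dB.

7.1 dB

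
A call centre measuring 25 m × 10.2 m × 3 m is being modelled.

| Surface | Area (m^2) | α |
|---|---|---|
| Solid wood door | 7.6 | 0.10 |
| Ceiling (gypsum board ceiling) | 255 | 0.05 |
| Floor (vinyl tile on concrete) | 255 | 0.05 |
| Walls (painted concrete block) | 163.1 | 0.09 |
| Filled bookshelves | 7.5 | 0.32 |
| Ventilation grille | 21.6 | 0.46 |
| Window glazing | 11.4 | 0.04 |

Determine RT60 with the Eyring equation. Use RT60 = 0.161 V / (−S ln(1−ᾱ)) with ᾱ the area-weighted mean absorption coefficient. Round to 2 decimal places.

2.21 s

S = Σ Sᵢ = 721.2 m^2.
Absorption A = 7.6×0.10 + 255×0.05 + 255×0.05 + 163.1×0.09 + 7.5×0.32 + 21.6×0.46 + 11.4×0.04 = 53.731 sabins.
Mean coefficient ᾱ = A/S = 0.0745.
−S·ln(1−ᾱ) = −721.2 × ln(1 − 0.0745) = 55.836.
V = 25 × 10.2 × 3 = 765 m³.
T = 0.161·V/[−S·ln(1−ᾱ)] = 0.161·765/55.836 = 2.21 s.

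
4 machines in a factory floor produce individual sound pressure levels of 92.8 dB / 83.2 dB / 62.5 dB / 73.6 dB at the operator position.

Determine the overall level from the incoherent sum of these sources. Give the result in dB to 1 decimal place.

93.3 dB

Sum in the linear (power) domain: Σ 10^(Lᵢ/10) = 10^(92.8/10) + 10^(83.2/10) + 10^(62.5/10) + 10^(73.6/10) = 2.139e+09.
Back to dB: 10·log₁₀ Σ = 93.3 dB.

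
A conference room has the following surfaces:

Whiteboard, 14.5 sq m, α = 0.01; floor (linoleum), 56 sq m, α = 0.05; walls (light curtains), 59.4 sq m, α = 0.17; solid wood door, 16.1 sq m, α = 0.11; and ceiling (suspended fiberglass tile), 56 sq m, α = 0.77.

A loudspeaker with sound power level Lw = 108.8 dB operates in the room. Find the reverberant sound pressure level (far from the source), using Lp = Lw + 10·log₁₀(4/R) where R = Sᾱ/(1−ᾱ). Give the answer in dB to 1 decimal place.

95.7 dB

Σ(Sᵢαᵢ) = 14.5·0.01 + 56·0.05 + 59.4·0.17 + 16.1·0.11 + 56·0.77 = 57.934; total area S = 202.0 sq m.
ᾱ = 0.2868, so room constant R = A/(1−ᾱ) = 81.231 sq m.
Lp = Lw + 10 log₁₀(4/R) = 108.8 -13.08 = 95.7 dB.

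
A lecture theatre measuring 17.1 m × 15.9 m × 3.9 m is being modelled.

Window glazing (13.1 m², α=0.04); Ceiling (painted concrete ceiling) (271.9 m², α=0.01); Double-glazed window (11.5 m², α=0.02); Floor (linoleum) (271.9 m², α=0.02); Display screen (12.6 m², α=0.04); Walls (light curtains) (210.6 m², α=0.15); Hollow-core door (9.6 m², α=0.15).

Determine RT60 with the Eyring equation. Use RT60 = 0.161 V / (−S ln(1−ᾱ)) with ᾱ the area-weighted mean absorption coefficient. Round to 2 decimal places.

S = Σ Sᵢ = 801.2 m².
Σ(Sᵢαᵢ) = 13.1·0.04 + 271.9·0.01 + 11.5·0.02 + 271.9·0.02 + 12.6·0.04 + 210.6·0.15 + 9.6·0.15 = 42.445.
ᾱ = 42.445 / 801.2 = 0.0530.
Eyring denominator: −S ln(1−ᾱ) = 43.630.
V = 17.1 × 15.9 × 3.9 = 1060.371 m³.
T = 0.161·V/[−S·ln(1−ᾱ)] = 0.161·1060.371/43.630 = 3.91 s.

3.91 sec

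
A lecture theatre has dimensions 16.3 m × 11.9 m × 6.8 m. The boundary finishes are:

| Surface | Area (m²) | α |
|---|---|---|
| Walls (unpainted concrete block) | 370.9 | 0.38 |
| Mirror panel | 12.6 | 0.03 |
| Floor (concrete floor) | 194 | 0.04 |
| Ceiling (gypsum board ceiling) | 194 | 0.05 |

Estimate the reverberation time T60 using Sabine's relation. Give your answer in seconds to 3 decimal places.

1.337 s

Equivalent absorption area: A = 370.9*0.38 + 12.6*0.03 + 194*0.04 + 194*0.05 = 158.780 m².
V = 16.3·11.9·6.8 = 1318.996 m³.
Sabine: RT60 = 0.161 × 1318.996 / 158.780 = 1.337 s.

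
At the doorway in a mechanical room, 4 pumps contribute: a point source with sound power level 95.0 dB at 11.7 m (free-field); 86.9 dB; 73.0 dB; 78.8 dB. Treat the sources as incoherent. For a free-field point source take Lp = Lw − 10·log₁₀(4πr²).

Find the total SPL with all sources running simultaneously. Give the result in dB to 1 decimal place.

Source at 11.7 m: Lp = 95.0 − 10·log₁₀(4π·11.7²) = 95.0 − 10·log₁₀(1720.210) = 62.6 dB.
Σ 10^(Lᵢ/10) = 5.874e+08.
Combined level = 10 log₁₀(5.874e+08) = 87.7 dB.

87.7 dB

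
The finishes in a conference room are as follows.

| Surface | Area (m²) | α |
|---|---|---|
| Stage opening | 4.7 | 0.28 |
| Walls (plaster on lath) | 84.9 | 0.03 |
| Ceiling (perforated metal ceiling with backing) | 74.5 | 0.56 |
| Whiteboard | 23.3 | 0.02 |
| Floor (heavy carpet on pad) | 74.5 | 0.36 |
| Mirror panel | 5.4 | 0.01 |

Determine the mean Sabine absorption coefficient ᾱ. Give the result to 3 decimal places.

Total surface area S = 267.3 m².
Weighted sum Σ Sα = 72.923.
ᾱ = 72.923 / 267.3 = 0.273.

0.273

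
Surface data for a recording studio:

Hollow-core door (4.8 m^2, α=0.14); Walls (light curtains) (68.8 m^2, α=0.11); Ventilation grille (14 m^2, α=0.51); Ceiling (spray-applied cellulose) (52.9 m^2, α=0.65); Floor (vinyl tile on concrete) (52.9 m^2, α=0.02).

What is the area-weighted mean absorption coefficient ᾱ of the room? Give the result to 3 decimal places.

0.263

Total surface area S = 193.4 m^2.
Weighted sum Σ Sα = 50.823.
ᾱ = 50.823 / 193.4 = 0.263.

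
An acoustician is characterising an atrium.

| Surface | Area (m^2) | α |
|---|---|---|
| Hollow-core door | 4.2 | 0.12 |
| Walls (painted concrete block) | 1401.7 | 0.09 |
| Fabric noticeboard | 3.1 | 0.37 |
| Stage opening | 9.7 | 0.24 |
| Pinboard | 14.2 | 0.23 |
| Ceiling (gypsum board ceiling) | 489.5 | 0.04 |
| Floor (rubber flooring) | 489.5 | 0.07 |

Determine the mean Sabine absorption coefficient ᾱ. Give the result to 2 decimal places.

Total surface area S = 2411.9 m^2.
Σ(Sᵢαᵢ) = 4.2·0.12 + 1401.7·0.09 + 3.1·0.37 + 9.7·0.24 + 14.2·0.23 + 489.5·0.04 + 489.5·0.07 = 187.243.
ᾱ = A/S = 0.08.

0.08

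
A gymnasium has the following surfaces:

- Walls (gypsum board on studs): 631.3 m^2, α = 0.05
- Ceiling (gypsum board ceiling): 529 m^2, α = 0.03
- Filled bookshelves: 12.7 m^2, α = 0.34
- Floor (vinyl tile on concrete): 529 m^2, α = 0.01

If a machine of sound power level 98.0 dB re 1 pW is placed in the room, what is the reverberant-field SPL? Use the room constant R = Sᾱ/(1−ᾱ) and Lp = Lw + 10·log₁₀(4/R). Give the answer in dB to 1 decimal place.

86.3 dB

A = 57.043 sabins; S = 1702.0 m^2.
ᾱ = 57.043/1702.0 = 0.0335; R = Sᾱ/(1−ᾱ) = 57.043/(1−0.0335) = 59.020 m^2.
Lp = 98.0 + 10·log₁₀(4/59.020) = 98.0 + (-11.69) = 86.3 dB.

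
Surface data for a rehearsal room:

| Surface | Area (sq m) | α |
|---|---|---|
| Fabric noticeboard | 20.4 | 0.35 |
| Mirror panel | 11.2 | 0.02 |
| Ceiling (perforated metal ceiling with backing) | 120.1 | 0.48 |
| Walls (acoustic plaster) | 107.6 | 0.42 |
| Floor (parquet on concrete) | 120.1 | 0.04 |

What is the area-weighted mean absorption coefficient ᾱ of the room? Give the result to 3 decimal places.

0.303

Total surface area S = 379.4 sq m.
Σ(Sᵢαᵢ) = 20.4×0.35 + 11.2×0.02 + 120.1×0.48 + 107.6×0.42 + 120.1×0.04 = 115.008.
ᾱ = A/S = 0.303.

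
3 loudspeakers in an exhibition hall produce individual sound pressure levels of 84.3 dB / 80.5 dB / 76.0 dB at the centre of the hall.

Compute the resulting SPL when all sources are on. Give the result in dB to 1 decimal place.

86.2 dB

Sum in the linear (power) domain: Σ 10^(Lᵢ/10) = 10^(84.3/10) + 10^(80.5/10) + 10^(76.0/10) = 4.212e+08.
Combined level = 10 log₁₀(4.212e+08) = 86.2 dB.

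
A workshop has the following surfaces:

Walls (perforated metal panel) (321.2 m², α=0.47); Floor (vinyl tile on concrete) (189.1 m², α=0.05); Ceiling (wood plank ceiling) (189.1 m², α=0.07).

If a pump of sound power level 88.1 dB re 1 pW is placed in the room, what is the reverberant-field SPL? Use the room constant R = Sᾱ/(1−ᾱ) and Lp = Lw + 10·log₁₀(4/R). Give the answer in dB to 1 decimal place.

70.5 dB

A = 173.656 sabins; S = 699.4 m².
ᾱ = 173.656/699.4 = 0.2483; R = Sᾱ/(1−ᾱ) = 173.656/(1−0.2483) = 231.018 m².
Lp = Lw + 10 log₁₀(4/R) = 88.1 -17.62 = 70.5 dB.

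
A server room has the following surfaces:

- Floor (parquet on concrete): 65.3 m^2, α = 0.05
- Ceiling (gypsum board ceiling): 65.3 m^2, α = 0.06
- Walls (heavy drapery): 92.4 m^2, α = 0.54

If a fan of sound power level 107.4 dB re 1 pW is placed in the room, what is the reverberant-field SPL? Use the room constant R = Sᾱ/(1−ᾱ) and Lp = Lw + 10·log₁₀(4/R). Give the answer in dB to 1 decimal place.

Σ(Sᵢαᵢ) = 65.3·0.05 + 65.3·0.06 + 92.4·0.54 = 57.079; total area S = 223.0 m^2.
ᾱ = 0.2560, so room constant R = A/(1−ᾱ) = 76.719 m^2.
Lp = 107.4 + 10·log₁₀(4/76.719) = 107.4 + (-12.83) = 94.6 dB.

94.6 dB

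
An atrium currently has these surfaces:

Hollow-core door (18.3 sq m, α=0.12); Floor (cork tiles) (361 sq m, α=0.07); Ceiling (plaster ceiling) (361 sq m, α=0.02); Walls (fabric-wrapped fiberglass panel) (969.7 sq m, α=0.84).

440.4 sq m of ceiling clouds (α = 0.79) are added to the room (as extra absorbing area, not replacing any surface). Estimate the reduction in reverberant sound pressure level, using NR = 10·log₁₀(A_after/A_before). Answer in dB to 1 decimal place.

Equivalent absorption area: A_before = 18.3·0.12 + 361·0.07 + 361·0.02 + 969.7·0.84 = 849.234 sq m.
Added absorption = 440.4 × 0.79 = 347.916 sabins.
New total A_after = 1197.150 sabins.
NR = 10·log₁₀(1197.150/849.234) = 1.5 dB.

1.5 dB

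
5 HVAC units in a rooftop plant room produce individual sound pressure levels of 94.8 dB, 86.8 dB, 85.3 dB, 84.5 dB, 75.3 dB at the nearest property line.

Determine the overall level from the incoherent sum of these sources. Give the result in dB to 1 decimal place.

Converting to relative power and adding: 10^(94.8/10) + 10^(86.8/10) + 10^(85.3/10) + 10^(84.5/10) + 10^(75.3/10) = 4.153e+09.
Combined level = 10 log₁₀(4.153e+09) = 96.2 dB.

96.2 dB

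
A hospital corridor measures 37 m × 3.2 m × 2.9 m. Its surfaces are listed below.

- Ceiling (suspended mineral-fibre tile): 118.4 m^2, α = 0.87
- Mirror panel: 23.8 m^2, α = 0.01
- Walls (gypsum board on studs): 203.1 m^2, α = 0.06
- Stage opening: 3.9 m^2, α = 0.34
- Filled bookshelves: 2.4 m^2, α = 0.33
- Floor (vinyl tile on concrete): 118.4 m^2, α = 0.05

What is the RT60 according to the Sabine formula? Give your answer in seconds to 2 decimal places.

0.45 sec

Total absorption A = 118.4×0.87 + 23.8×0.01 + 203.1×0.06 + 3.9×0.34 + 2.4×0.33 + 118.4×0.05
  = 103.008 + 0.238 + 12.186 + 1.326 + 0.792 + 5.920 = 123.470 m^2 sabins.
Volume V = 37 × 3.2 × 2.9 = 343.36 m³.
RT60 = 0.161 · V / A = 0.161 × 343.36 / 123.470 = 0.45 s.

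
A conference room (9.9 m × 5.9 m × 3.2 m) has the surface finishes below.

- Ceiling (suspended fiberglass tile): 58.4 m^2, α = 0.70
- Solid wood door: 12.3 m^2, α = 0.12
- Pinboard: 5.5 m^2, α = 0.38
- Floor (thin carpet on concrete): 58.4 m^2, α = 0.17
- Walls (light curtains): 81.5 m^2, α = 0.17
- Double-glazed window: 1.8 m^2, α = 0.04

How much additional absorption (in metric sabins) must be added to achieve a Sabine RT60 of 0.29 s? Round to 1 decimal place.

35.5 sabins

A₁ = Σ Sᵢαᵢ = 58.4×0.70 + 12.3×0.12 + 5.5×0.38 + 58.4×0.17 + 81.5×0.17 + 1.8×0.04 = 68.301 sabins.
For T = 0.29 s, need A₂ = 0.161·V/T = 0.161·186.912/0.29 = 103.768 sabins.
Shortfall: 103.768 − 68.301 = 35.5 sabins.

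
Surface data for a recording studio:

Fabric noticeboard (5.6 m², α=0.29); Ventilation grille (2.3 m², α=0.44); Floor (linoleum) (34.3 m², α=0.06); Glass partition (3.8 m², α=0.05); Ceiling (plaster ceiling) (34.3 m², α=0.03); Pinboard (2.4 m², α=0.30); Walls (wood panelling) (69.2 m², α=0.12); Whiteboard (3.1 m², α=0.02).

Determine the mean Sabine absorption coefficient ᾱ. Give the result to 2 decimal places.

S = Σ Sᵢ = 5.6 + 2.3 + 34.3 + 3.8 + 34.3 + 2.4 + 69.2 + 3.1 = 155.0 m².
A = 5.6·0.29 + 2.3·0.44 + 34.3·0.06 + 3.8·0.05 + 34.3·0.03 + 2.4·0.30 + 69.2·0.12 + 3.1·0.02 = 14.999 sabins.
ᾱ = 14.999 / 155.0 = 0.10.

0.10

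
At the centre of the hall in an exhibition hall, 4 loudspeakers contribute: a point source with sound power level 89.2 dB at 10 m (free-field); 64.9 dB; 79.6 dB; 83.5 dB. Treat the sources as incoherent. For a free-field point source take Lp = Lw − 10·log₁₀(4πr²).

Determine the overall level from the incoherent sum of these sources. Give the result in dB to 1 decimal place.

Source at 10 m: Lp = 89.2 − 10·log₁₀(4π·10²) = 89.2 − 10·log₁₀(1256.637) = 58.2 dB.
Converting to relative power and adding: 10^(58.2/10) + 10^(64.9/10) + 10^(79.6/10) + 10^(83.5/10) = 3.188e+08.
Back to dB: 10·log₁₀ Σ = 85.0 dB.

85.0 dB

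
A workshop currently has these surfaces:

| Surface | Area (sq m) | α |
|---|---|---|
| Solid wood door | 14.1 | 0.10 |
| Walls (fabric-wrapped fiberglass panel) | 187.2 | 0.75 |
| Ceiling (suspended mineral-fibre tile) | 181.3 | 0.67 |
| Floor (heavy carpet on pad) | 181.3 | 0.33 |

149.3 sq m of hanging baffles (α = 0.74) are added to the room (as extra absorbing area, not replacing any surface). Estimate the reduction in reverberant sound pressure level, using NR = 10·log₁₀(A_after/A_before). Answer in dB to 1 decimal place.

1.3 dB

Equivalent absorption area: A_before = 14.1·0.10 + 187.2·0.75 + 181.3·0.67 + 181.3·0.33 = 323.110 sq m.
Added absorption = 149.3 × 0.74 = 110.482 sabins.
A_after = 323.110 + 110.482 = 433.592 sabins.
NR = 10·log₁₀(433.592/323.110) = 1.3 dB.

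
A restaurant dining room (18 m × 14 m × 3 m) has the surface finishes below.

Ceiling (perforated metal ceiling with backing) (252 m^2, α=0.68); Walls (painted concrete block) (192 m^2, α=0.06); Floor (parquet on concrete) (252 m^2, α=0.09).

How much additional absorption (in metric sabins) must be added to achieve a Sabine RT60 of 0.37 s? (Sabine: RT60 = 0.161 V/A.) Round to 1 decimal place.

Equivalent absorption area: A₁ = 252·0.68 + 192·0.06 + 252·0.09 = 205.560 m^2.
V = 756 m³. Required absorption A₂ = 0.161 × 756 / 0.37 = 328.962 sabins.
Additional absorption ΔA = 328.962 − 205.560 = 123.4 sabins.

123.4 sabins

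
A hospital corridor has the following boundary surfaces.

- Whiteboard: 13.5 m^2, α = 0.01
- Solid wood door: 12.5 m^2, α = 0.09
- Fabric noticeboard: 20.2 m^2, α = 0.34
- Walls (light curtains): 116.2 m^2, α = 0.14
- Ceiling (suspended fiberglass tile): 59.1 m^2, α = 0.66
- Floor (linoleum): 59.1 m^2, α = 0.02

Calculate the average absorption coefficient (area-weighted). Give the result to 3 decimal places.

Total surface area S = 280.6 m^2.
Σ(Sᵢαᵢ) = 13.5*0.01 + 12.5*0.09 + 20.2*0.34 + 116.2*0.14 + 59.1*0.66 + 59.1*0.02 = 64.584.
ᾱ = 64.584 / 280.6 = 0.230.

0.230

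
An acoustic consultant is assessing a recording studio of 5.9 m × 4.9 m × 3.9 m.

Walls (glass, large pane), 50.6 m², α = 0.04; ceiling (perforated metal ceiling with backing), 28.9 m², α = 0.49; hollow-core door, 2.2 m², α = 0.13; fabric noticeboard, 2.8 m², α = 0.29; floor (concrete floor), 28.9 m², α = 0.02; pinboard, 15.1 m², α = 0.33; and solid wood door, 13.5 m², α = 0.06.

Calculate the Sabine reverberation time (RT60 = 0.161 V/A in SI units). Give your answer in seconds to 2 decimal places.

A = Σ Sᵢαᵢ = 50.6*0.04 + 28.9*0.49 + 2.2*0.13 + 2.8*0.29 + 28.9*0.02 + 15.1*0.33 + 13.5*0.06 = 23.654 sabins.
V = 5.9·4.9·3.9 = 112.749 m³.
Sabine: RT60 = 0.161 × 112.749 / 23.654 = 0.77 s.

0.77 seconds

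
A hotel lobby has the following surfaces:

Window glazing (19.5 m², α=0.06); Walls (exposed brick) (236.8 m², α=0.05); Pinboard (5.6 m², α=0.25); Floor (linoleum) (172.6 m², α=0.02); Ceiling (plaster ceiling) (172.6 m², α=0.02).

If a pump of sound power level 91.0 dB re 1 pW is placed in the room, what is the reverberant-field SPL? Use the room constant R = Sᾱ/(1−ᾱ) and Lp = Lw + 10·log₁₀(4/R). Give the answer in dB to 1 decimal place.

83.6 dB

A = 21.314 sabins; S = 607.1 m².
ᾱ = 0.0351, so room constant R = A/(1−ᾱ) = 22.089 m².
Lp = 91.0 + 10·log₁₀(4/22.089) = 91.0 + (-7.42) = 83.6 dB.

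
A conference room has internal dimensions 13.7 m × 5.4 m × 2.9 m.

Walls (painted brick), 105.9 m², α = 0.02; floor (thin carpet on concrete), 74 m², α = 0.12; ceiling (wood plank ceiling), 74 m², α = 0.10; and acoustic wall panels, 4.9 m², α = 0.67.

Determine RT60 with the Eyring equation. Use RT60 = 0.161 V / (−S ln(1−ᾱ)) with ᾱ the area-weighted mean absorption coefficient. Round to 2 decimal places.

S = Σ Sᵢ = 258.8 m².
Absorption A = 105.9·0.02 + 74·0.12 + 74·0.10 + 4.9·0.67 = 21.681 sabins.
Mean coefficient ᾱ = A/S = 0.0838.
Eyring denominator: −S ln(1−ᾱ) = 22.650.
V = 13.7 × 5.4 × 2.9 = 214.542 m³.
RT60 = 0.161 × 214.542 / 22.650 = 1.53 s.

1.53 seconds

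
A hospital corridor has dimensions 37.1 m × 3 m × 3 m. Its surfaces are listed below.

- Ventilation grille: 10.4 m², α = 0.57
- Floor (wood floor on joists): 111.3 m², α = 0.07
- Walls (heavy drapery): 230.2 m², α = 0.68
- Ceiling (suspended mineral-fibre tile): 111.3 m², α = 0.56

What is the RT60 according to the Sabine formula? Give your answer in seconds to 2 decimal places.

0.23 s

Summing Sᵢαᵢ: 5.928 + 7.791 + 156.536 + 62.328 → A = 232.583 sabins.
Volume V = 37.1 × 3 × 3 = 333.9 m³.
RT60 = 0.161 · V / A = 0.161 × 333.9 / 232.583 = 0.23 s.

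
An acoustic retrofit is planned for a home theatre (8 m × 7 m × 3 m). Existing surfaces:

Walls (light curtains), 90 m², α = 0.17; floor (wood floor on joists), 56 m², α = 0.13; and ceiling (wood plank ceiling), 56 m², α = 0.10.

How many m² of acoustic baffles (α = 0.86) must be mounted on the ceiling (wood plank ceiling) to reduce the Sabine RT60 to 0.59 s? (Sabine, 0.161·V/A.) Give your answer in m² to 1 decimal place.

Equivalent absorption area: A₁ = 90·0.17 + 56·0.13 + 56·0.10 = 28.180 m².
V = 168 m³. Target absorption A₂ = 0.161 × 168 / 0.59 = 45.844 sabins.
ΔA needed = 45.844 − 28.180 = 17.664 sabins.
Each m² of panel replacing the ceiling (wood plank ceiling) adds (0.86 − 0.10) = 0.76 sabins.
Area = ΔA/Δα = 17.664/0.76 = 23.2 m².

23.2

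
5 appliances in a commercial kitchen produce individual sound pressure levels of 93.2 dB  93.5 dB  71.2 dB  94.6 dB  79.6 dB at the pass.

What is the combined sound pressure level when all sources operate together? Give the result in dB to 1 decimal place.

98.6 dB

Sum in the linear (power) domain: Σ 10^(Lᵢ/10) = 10^(93.2/10) + 10^(93.5/10) + 10^(71.2/10) + 10^(94.6/10) + 10^(79.6/10) = 7.316e+09.
L_total = 10·log₁₀(7.316e+09) = 98.6 dB.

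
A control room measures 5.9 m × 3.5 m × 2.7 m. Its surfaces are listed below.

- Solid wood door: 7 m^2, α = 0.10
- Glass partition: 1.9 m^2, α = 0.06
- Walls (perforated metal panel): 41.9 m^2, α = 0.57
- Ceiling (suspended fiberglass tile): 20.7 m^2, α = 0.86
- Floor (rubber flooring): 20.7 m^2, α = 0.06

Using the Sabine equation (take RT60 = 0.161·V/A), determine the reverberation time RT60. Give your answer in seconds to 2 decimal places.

Equivalent absorption area: A = 7×0.10 + 1.9×0.06 + 41.9×0.57 + 20.7×0.86 + 20.7×0.06 = 43.741 m^2.
Room volume: 55.755 m³.
T = 0.161 V/A = 0.161·55.755/43.741 = 0.21 s.

0.21 s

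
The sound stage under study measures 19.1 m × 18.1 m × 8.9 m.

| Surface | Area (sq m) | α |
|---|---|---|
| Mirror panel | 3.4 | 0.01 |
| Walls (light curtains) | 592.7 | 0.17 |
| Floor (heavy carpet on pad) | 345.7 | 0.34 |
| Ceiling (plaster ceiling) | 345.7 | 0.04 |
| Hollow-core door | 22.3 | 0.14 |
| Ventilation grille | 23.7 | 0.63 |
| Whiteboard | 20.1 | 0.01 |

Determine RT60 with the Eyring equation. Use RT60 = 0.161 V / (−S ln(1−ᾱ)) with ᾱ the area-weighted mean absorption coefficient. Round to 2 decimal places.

1.79 seconds

Total surface area S = 3.4 + 592.7 + 345.7 + 345.7 + 22.3 + 23.7 + 20.1 = 1353.6 sq m.
Absorption A = 3.4×0.01 + 592.7×0.17 + 345.7×0.34 + 345.7×0.04 + 22.3×0.14 + 23.7×0.63 + 20.1×0.01 = 250.413 sabins.
ᾱ = 250.413 / 1353.6 = 0.1850.
−S·ln(1−ᾱ) = −1353.6 × ln(1 − 0.1850) = 276.902.
V = 19.1 × 18.1 × 8.9 = 3076.819 m³.
RT60 = 0.161 × 3076.819 / 276.902 = 1.79 s.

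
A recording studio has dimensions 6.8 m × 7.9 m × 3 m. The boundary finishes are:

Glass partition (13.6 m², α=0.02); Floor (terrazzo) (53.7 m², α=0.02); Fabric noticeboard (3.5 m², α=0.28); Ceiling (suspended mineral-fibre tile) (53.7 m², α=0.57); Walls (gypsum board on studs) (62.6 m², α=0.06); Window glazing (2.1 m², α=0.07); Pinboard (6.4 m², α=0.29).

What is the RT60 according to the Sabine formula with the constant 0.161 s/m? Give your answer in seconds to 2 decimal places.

0.67 s

A = Σ Sᵢαᵢ = 13.6*0.02 + 53.7*0.02 + 3.5*0.28 + 53.7*0.57 + 62.6*0.06 + 2.1*0.07 + 6.4*0.29 = 38.694 sabins.
Room volume: 161.16 m³.
RT60 = 0.161 · V / A = 0.161 × 161.16 / 38.694 = 0.67 s.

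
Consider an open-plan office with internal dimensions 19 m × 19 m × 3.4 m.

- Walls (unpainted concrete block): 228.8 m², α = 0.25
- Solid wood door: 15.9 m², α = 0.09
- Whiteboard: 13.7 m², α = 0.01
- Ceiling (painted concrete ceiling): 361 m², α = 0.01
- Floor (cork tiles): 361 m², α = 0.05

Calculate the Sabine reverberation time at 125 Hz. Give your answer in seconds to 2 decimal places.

Total absorption A = 228.8×0.25 + 15.9×0.09 + 13.7×0.01 + 361×0.01 + 361×0.05
  = 57.200 + 1.431 + 0.137 + 3.610 + 18.050 = 80.428 m² sabins.
Room volume: 1227.4 m³.
Sabine: RT60 = 0.161 × 1227.4 / 80.428 = 2.46 s.

2.46 s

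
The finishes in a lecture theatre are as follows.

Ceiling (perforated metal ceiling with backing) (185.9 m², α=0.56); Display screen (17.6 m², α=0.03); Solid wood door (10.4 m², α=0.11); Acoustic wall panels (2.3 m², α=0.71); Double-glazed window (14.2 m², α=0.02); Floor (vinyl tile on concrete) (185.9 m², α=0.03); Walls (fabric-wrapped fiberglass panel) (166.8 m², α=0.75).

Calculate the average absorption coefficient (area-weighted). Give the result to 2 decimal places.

S = Σ Sᵢ = 185.9 + 17.6 + 10.4 + 2.3 + 14.2 + 185.9 + 166.8 = 583.1 m².
Weighted sum Σ Sα = 238.370.
ᾱ = 238.370 / 583.1 = 0.41.

0.41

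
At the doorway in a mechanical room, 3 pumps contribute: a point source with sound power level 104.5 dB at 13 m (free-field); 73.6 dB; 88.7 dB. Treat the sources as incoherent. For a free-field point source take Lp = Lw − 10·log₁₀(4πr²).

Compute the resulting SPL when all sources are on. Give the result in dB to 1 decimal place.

Source at 13 m: Lp = 104.5 − 10·log₁₀(4π·13²) = 104.5 − 10·log₁₀(2123.717) = 71.2 dB.
Converting to relative power and adding: 10^(71.2/10) + 10^(73.6/10) + 10^(88.7/10) = 7.774e+08.
Combined level = 10 log₁₀(7.774e+08) = 88.9 dB.

88.9 dB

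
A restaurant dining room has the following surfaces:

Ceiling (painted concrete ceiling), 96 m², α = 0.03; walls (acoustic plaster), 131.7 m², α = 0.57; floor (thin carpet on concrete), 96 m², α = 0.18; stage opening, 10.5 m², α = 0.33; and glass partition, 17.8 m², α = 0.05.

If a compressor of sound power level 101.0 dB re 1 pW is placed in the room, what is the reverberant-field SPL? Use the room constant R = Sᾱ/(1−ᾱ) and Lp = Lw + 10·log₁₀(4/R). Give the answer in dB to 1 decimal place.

85.6 dB

A = 99.584 sabins; S = 352.0 m².
ᾱ = 0.2829, so room constant R = A/(1−ᾱ) = 138.870 m².
Lp = Lw + 10 log₁₀(4/R) = 101.0 -15.41 = 85.6 dB.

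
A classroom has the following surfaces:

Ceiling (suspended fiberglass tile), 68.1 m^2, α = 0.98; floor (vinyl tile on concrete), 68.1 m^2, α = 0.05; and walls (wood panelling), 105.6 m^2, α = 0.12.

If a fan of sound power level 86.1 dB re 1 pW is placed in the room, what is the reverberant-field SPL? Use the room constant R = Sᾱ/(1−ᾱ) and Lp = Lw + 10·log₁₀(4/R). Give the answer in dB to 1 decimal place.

71.1 dB

A = 82.815 sabins; S = 241.8 m^2.
ᾱ = 0.3425, so room constant R = A/(1−ᾱ) = 125.954 m^2.
Lp = 86.1 + 10·log₁₀(4/125.954) = 86.1 + (-14.98) = 71.1 dB.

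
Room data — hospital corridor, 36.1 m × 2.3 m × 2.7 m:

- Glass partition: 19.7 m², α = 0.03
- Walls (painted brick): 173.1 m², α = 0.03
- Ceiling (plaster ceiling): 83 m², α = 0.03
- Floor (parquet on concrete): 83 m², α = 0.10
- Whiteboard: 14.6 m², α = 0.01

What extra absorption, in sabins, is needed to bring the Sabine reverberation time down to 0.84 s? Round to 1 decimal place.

Equivalent absorption area: A₁ = 19.7×0.03 + 173.1×0.03 + 83×0.03 + 83×0.10 + 14.6×0.01 = 16.720 m².
V = 224.181 m³. Required absorption A₂ = 0.161 × 224.181 / 0.84 = 42.968 sabins.
Additional absorption ΔA = 42.968 − 16.720 = 26.2 sabins.

26.2 sabins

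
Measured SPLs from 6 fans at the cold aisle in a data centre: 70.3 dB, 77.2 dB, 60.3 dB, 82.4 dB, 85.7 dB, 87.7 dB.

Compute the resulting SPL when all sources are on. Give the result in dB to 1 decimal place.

Converting to relative power and adding: 10^(70.3/10) + 10^(77.2/10) + 10^(60.3/10) + 10^(82.4/10) + 10^(85.7/10) + 10^(87.7/10) = 1.198e+09.
Combined level = 10 log₁₀(1.198e+09) = 90.8 dB.

90.8 dB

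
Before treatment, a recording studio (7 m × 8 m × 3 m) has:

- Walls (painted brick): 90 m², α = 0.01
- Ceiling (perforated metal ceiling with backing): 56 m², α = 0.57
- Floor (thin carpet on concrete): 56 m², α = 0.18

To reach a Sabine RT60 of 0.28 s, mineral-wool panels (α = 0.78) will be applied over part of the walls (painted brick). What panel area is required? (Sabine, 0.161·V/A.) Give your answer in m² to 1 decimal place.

69.7

A₁ = Σ Sᵢαᵢ = 90·0.01 + 56·0.57 + 56·0.18 = 42.900 sabins.
V = 168 m³. Target absorption A₂ = 0.161 × 168 / 0.28 = 96.600 sabins.
Absorption to add: 96.600 − 42.900 = 53.700 sabins.
Net gain per m²: Δα = 0.78 − 0.01 = 0.77.
Area = ΔA/Δα = 53.700/0.77 = 69.7 m².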